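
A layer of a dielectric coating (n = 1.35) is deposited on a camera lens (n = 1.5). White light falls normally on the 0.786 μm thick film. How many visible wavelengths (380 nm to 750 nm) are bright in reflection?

At the upper boundary (n = 1.0 to n = 1.35) the reflected ray undergoes a half-wave phase shift.
Ray reflecting at the bottom interface goes from n = 1.35 toward n = 1.5: a half-wave phase shift.
The two reflections carry the same phase change, so no net offset.
With no net inversion, constructive interference in reflection requires 2 n t = m λ.
λ = 2 n t / m = 2122 / m nm.
m=2: 1061 nm (IR); m=3: 707 nm (visible); m=4: 531 nm (visible); m=5: 424 nm (visible); m=6: 354 nm (UV).

3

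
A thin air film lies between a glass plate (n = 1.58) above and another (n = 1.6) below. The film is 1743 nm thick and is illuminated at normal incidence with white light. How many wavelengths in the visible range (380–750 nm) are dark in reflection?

At the upper boundary (n = 1.58 to n = 1.0) the reflected ray undergoes no phase shift.
Bottom surface (1.0 → 1.6): reflection off a higher-index medium gives a half-wave phase shift.
The two reflections differ by half a wavelength.
So the condition for destructive reflection is 2 n t = m λ.
λ = 2 n t / m = 3486 / m nm.
m=4: 872 nm (IR); m=5: 697 nm (visible); m=6: 581 nm (visible); m=7: 498 nm (visible); m=8: 436 nm (visible); m=9: 387 nm (visible); m=10: 349 nm (UV).

5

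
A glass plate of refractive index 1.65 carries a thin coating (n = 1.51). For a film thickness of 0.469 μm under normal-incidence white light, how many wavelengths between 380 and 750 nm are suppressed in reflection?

2

At the upper boundary (n = 1.0 to n = 1.51) the reflected ray undergoes a half-wave phase shift.
Bottom surface (1.51 → 1.65): reflection off a higher-index medium gives a half-wave phase shift.
Net: no relative phase inversion (both shifts match).
For weak reflection here: 2 n t = (m + ½) λ.
λ = 2 n t / (m + ½) = 1416 / (m + ½) nm.
m=1: 944 nm (IR); m=2: 567 nm (visible); m=3: 405 nm (visible); m=4: 315 nm (UV).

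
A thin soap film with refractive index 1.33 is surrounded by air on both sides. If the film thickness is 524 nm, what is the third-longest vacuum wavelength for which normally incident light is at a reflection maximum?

558 nm

Ray reflecting at the top interface goes from n = 1.0 toward n = 1.33: a half-wave phase shift.
At the lower boundary (n = 1.33 to n = 1.0) the reflected ray undergoes no phase shift.
The two reflections differ by half a wavelength.
So the condition for constructive reflection is 2 n t = (m + ½) λ.
λ = 2 n t / (m + ½). The third-longest wavelength is m = 2: λ = 2 × 1.33 × 524 / 2.50 = 558 nm.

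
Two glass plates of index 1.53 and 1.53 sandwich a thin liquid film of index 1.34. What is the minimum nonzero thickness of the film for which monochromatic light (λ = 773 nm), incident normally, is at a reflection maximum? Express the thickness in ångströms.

At the upper boundary (n = 1.53 to n = 1.34) the reflected ray undergoes no phase shift.
Ray reflecting at the bottom interface goes from n = 1.34 toward n = 1.53: a half-wave phase shift.
Exactly one π shift → a net half-wave offset.
With one net inversion, constructive interference in reflection requires 2 n t = (m + ½) λ.
Minimum at m = 0: t = λ / (4 n) = 773 / (4 × 1.34) = 144 nm.

1442 Å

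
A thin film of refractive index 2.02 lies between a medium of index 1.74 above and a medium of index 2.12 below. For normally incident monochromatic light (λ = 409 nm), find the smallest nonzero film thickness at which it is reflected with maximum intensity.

Top surface (1.74 → 2.02): reflection off a higher-index medium gives a half-wave phase shift.
Bottom surface (2.02 → 2.12): reflection off a higher-index medium gives a half-wave phase shift.
The two reflections carry the same phase change, so no net offset.
With no net inversion, constructive interference in reflection requires 2 n t = m λ.
Minimum nonzero at m = 1: t = λ / (2 n) = 409 / (2 × 2.02) = 101 nm.

101 nm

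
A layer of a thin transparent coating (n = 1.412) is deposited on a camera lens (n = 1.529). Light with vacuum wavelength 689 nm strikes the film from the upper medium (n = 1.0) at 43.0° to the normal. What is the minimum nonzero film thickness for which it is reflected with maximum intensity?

279 nm

At the upper boundary (n = 1.0 to n = 1.412) the reflected ray undergoes a half-wave phase shift.
Bottom surface (1.412 → 1.529): reflection off a higher-index medium gives a half-wave phase shift.
Net: no relative phase inversion (both shifts match).
For bright reflection here: 2 n t cos θ_r = m λ.
Snell's law: 1.0 sin 43.0° = 1.412 sin θ_r → sin θ_r = 0.483, cos θ_r = 0.876.
Minimum nonzero at m = 1: t = λ / (2 n cos θ_r) = 689 / (2 × 1.412 × 0.876) = 279 nm.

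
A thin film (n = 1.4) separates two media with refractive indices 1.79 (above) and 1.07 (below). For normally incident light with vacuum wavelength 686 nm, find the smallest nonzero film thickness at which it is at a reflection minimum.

123 nm

Ray reflecting at the top interface goes from n = 1.79 toward n = 1.4: no phase shift.
Bottom surface (1.4 → 1.07): reflection off a lower-index medium gives no phase shift.
Net: no relative phase inversion (both shifts match).
So the condition for destructive reflection is 2 n t = (m + ½) λ.
Minimum at m = 0: t = λ / (4 n) = 686 / (4 × 1.4) = 123 nm.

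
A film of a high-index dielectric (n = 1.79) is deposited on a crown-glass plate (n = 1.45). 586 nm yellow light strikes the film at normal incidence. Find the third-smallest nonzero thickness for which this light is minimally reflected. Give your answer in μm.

0.491 μm

Ray reflecting at the top interface goes from n = 1.0 toward n = 1.79: a half-wave phase shift.
Bottom surface (1.79 → 1.45): reflection off a lower-index medium gives no phase shift.
The two reflections differ by half a wavelength.
So the condition for destructive reflection is 2 n t = m λ.
The third-smallest nonzero thickness corresponds to m = 3: t = m λ / (2 n) = 3.00 × 586 / (2 × 1.79) = 491 nm.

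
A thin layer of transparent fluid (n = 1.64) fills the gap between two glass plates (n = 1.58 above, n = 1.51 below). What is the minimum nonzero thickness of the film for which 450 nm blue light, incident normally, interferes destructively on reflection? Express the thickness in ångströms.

1372 Å

Top surface (1.58 → 1.64): reflection off a higher-index medium gives a half-wave phase shift.
Bottom surface (1.64 → 1.51): reflection off a lower-index medium gives no phase shift.
Net: one phase inversion between the two reflected rays.
So the condition for destructive reflection is 2 n t = m λ.
Minimum nonzero at m = 1: t = λ / (2 n) = 450 / (2 × 1.64) = 137 nm.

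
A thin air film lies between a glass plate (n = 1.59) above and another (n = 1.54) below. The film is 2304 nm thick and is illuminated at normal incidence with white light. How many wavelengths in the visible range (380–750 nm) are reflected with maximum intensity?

6

Top surface (1.59 → 1.0): reflection off a lower-index medium gives no phase shift.
At the lower boundary (n = 1.0 to n = 1.54) the reflected ray undergoes a half-wave phase shift.
The two reflections differ by half a wavelength.
With one net inversion, constructive interference in reflection requires 2 n t = (m + ½) λ.
λ = 2 n t / (m + ½) = 4608 / (m + ½) nm.
m=5: 838 nm (IR); m=6: 709 nm (visible); m=7: 614 nm (visible); m=8: 542 nm (visible); m=9: 485 nm (visible); m=10: 439 nm (visible); m=11: 401 nm (visible); m=12: 369 nm (UV).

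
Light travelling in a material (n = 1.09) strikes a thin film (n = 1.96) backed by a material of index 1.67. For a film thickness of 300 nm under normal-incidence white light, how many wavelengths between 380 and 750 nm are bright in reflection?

Top surface (1.09 → 1.96): reflection off a higher-index medium gives a half-wave phase shift.
Ray reflecting at the bottom interface goes from n = 1.96 toward n = 1.67: no phase shift.
Net: one phase inversion between the two reflected rays.
With one net inversion, constructive interference in reflection requires 2 n t = (m + ½) λ.
λ = 2 n t / (m + ½) = 1176 / (m + ½) nm.
m=1: 784 nm (IR); m=2: 470 nm (visible); m=3: 336 nm (UV).

1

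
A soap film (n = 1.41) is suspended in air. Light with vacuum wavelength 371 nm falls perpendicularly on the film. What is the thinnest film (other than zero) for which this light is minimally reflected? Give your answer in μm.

0.132 μm

At the upper boundary (n = 1.0 to n = 1.41) the reflected ray undergoes a half-wave phase shift.
At the lower boundary (n = 1.41 to n = 1.0) the reflected ray undergoes no phase shift.
Net: one phase inversion between the two reflected rays.
With one net inversion, destructive interference in reflection requires 2 n t = m λ.
Minimum nonzero at m = 1: t = λ / (2 n) = 371 / (2 × 1.41) = 132 nm.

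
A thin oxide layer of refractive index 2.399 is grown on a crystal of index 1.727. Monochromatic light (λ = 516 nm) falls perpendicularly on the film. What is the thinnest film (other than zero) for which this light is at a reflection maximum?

53.8 nm

Top surface (1.0 → 2.399): reflection off a higher-index medium gives a half-wave phase shift.
Bottom surface (2.399 → 1.727): reflection off a lower-index medium gives no phase shift.
Net: one phase inversion between the two reflected rays.
For bright reflection here: 2 n t = (m + ½) λ.
Minimum at m = 0: t = λ / (4 n) = 516 / (4 × 2.399) = 53.8 nm.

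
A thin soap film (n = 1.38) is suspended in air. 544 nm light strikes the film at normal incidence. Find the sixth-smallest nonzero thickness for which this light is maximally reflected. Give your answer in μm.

1.08 μm

At the upper boundary (n = 1.0 to n = 1.38) the reflected ray undergoes a half-wave phase shift.
At the lower boundary (n = 1.38 to n = 1.0) the reflected ray undergoes no phase shift.
The two reflections differ by half a wavelength.
For strong reflection here: 2 n t = (m + ½) λ.
The sixth-smallest nonzero thickness corresponds to m = 5: t = (m + ½) λ / (2 n) = 5.50 × 544 / (2 × 1.38) = 1084 nm.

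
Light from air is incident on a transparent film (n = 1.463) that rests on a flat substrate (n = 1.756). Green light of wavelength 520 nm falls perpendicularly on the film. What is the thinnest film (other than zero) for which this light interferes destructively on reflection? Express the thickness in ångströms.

Top surface (1.0 → 1.463): reflection off a higher-index medium gives a half-wave phase shift.
Bottom surface (1.463 → 1.756): reflection off a higher-index medium gives a half-wave phase shift.
Zero or two π shifts → no net half-wave offset.
For dark reflection here: 2 n t = (m + ½) λ.
Minimum at m = 0: t = λ / (4 n) = 520 / (4 × 1.463) = 88.9 nm.

889 Å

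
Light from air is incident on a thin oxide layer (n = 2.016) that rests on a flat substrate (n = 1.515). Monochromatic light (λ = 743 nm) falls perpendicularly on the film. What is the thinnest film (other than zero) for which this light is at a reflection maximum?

92.1 nm

At the upper boundary (n = 1.0 to n = 2.016) the reflected ray undergoes a half-wave phase shift.
Ray reflecting at the bottom interface goes from n = 2.016 toward n = 1.515: no phase shift.
Exactly one π shift → a net half-wave offset.
So the condition for constructive reflection is 2 n t = (m + ½) λ.
Minimum at m = 0: t = λ / (4 n) = 743 / (4 × 2.016) = 92.1 nm.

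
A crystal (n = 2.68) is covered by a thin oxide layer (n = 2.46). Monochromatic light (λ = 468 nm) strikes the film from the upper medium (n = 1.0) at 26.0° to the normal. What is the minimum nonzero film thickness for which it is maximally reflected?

Top surface (1.0 → 2.46): reflection off a higher-index medium gives a half-wave phase shift.
At the lower boundary (n = 2.46 to n = 2.68) the reflected ray undergoes a half-wave phase shift.
The two reflections carry the same phase change, so no net offset.
For strong reflection here: 2 n t cos θ_r = m λ.
Snell's law: 1.0 sin 26.0° = 2.46 sin θ_r → sin θ_r = 0.178, cos θ_r = 0.984.
Minimum nonzero at m = 1: t = λ / (2 n cos θ_r) = 468 / (2 × 2.46 × 0.984) = 96.7 nm.

96.7 nm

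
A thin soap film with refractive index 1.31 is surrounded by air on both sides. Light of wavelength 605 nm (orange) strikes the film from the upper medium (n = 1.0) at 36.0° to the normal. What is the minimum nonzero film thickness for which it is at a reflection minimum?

At the upper boundary (n = 1.0 to n = 1.31) the reflected ray undergoes a half-wave phase shift.
Ray reflecting at the bottom interface goes from n = 1.31 toward n = 1.0: no phase shift.
The two reflections differ by half a wavelength.
For weak reflection here: 2 n t cos θ_r = m λ.
Snell's law: 1.0 sin 36.0° = 1.31 sin θ_r → sin θ_r = 0.449, cos θ_r = 0.894.
Minimum nonzero at m = 1: t = λ / (2 n cos θ_r) = 605 / (2 × 1.31 × 0.894) = 258 nm.

258 nm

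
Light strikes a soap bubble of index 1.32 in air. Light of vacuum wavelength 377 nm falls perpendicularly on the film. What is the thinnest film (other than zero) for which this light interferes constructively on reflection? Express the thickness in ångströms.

At the upper boundary (n = 1.0 to n = 1.32) the reflected ray undergoes a half-wave phase shift.
Bottom surface (1.32 → 1.0): reflection off a lower-index medium gives no phase shift.
Net: one phase inversion between the two reflected rays.
For bright reflection here: 2 n t = (m + ½) λ.
Minimum at m = 0: t = λ / (4 n) = 377 / (4 × 1.32) = 71.4 nm.

714 Å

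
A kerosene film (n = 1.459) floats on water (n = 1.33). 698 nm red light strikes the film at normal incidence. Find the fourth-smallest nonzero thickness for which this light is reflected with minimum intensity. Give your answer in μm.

0.957 μm

Ray reflecting at the top interface goes from n = 1.0 toward n = 1.459: a half-wave phase shift.
At the lower boundary (n = 1.459 to n = 1.33) the reflected ray undergoes no phase shift.
The two reflections differ by half a wavelength.
So the condition for destructive reflection is 2 n t = m λ.
The fourth-smallest nonzero thickness corresponds to m = 4: t = m λ / (2 n) = 4.00 × 698 / (2 × 1.459) = 957 nm.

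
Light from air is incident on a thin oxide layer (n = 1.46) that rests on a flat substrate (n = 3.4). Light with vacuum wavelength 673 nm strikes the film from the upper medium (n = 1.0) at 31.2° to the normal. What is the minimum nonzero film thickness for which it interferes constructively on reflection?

Ray reflecting at the top interface goes from n = 1.0 toward n = 1.46: a half-wave phase shift.
Bottom surface (1.46 → 3.4): reflection off a higher-index medium gives a half-wave phase shift.
Zero or two π shifts → no net half-wave offset.
With no net inversion, constructive interference in reflection requires 2 n t cos θ_r = m λ.
Snell's law: 1.0 sin 31.2° = 1.46 sin θ_r → sin θ_r = 0.355, cos θ_r = 0.935.
Minimum nonzero at m = 1: t = λ / (2 n cos θ_r) = 673 / (2 × 1.46 × 0.935) = 247 nm.

247 nm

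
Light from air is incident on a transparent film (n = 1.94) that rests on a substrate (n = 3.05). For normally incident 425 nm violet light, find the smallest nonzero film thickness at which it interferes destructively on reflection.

At the upper boundary (n = 1.0 to n = 1.94) the reflected ray undergoes a half-wave phase shift.
Bottom surface (1.94 → 3.05): reflection off a higher-index medium gives a half-wave phase shift.
The two reflections carry the same phase change, so no net offset.
With no net inversion, destructive interference in reflection requires 2 n t = (m + ½) λ.
Minimum at m = 0: t = λ / (4 n) = 425 / (4 × 1.94) = 54.8 nm.

54.8 nm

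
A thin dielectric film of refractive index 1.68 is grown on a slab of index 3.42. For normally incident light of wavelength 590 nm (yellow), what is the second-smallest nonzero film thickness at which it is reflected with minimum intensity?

263 nm

Top surface (1.0 → 1.68): reflection off a higher-index medium gives a half-wave phase shift.
Ray reflecting at the bottom interface goes from n = 1.68 toward n = 3.42: a half-wave phase shift.
Zero or two π shifts → no net half-wave offset.
For weak reflection here: 2 n t = (m + ½) λ.
The second-smallest nonzero thickness corresponds to m = 1: t = (m + ½) λ / (2 n) = 1.50 × 590 / (2 × 1.68) = 263 nm.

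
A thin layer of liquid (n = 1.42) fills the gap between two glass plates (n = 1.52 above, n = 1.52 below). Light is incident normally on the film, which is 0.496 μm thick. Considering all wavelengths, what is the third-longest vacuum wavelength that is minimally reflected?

470 nm

At the upper boundary (n = 1.52 to n = 1.42) the reflected ray undergoes no phase shift.
Ray reflecting at the bottom interface goes from n = 1.42 toward n = 1.52: a half-wave phase shift.
Exactly one π shift → a net half-wave offset.
So the condition for destructive reflection is 2 n t = m λ.
λ = 2 n t / m. The third-longest wavelength is m = 3: λ = 2 × 1.42 × 496 / 3.00 = 470 nm.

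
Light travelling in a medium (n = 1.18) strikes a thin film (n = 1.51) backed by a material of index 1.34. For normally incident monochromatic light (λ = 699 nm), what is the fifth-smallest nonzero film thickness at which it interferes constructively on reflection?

At the upper boundary (n = 1.18 to n = 1.51) the reflected ray undergoes a half-wave phase shift.
At the lower boundary (n = 1.51 to n = 1.34) the reflected ray undergoes no phase shift.
Exactly one π shift → a net half-wave offset.
With one net inversion, constructive interference in reflection requires 2 n t = (m + ½) λ.
The fifth-smallest nonzero thickness corresponds to m = 4: t = (m + ½) λ / (2 n) = 4.50 × 699 / (2 × 1.51) = 1042 nm.

1042 nm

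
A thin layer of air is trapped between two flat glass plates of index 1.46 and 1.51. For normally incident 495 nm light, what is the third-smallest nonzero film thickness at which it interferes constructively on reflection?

619 nm

At the upper boundary (n = 1.46 to n = 1.0) the reflected ray undergoes no phase shift.
At the lower boundary (n = 1.0 to n = 1.51) the reflected ray undergoes a half-wave phase shift.
Exactly one π shift → a net half-wave offset.
For bright reflection here: 2 n t = (m + ½) λ.
The third-smallest nonzero thickness corresponds to m = 2: t = (m + ½) λ / (2 n) = 2.50 × 495 / (2 × 1.0) = 619 nm.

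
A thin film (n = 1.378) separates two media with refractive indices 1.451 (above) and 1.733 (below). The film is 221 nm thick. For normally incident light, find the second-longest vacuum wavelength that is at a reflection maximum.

406 nm

At the upper boundary (n = 1.451 to n = 1.378) the reflected ray undergoes no phase shift.
At the lower boundary (n = 1.378 to n = 1.733) the reflected ray undergoes a half-wave phase shift.
Exactly one π shift → a net half-wave offset.
With one net inversion, constructive interference in reflection requires 2 n t = (m + ½) λ.
λ = 2 n t / (m + ½). The second-longest wavelength is m = 1: λ = 2 × 1.378 × 221 / 1.50 = 406 nm.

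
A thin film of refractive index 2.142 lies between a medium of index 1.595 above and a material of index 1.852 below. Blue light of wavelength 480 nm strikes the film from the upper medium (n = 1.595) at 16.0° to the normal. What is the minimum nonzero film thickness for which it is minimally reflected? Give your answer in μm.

At the upper boundary (n = 1.595 to n = 2.142) the reflected ray undergoes a half-wave phase shift.
Ray reflecting at the bottom interface goes from n = 2.142 toward n = 1.852: no phase shift.
Exactly one π shift → a net half-wave offset.
For weak reflection here: 2 n t cos θ_r = m λ.
Snell's law: 1.595 sin 16.0° = 2.142 sin θ_r → sin θ_r = 0.205, cos θ_r = 0.979.
Minimum nonzero at m = 1: t = λ / (2 n cos θ_r) = 480 / (2 × 2.142 × 0.979) = 114 nm.

0.114 μm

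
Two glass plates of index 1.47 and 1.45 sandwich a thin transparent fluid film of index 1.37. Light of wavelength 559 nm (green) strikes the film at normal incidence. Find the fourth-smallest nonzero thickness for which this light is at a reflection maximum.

714 nm

Top surface (1.47 → 1.37): reflection off a lower-index medium gives no phase shift.
Ray reflecting at the bottom interface goes from n = 1.37 toward n = 1.45: a half-wave phase shift.
Exactly one π shift → a net half-wave offset.
So the condition for constructive reflection is 2 n t = (m + ½) λ.
The fourth-smallest nonzero thickness corresponds to m = 3: t = (m + ½) λ / (2 n) = 3.50 × 559 / (2 × 1.37) = 714 nm.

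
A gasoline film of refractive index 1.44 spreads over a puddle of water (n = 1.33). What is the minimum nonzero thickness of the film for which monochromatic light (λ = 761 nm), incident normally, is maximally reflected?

132 nm

At the upper boundary (n = 1.0 to n = 1.44) the reflected ray undergoes a half-wave phase shift.
Ray reflecting at the bottom interface goes from n = 1.44 toward n = 1.33: no phase shift.
Exactly one π shift → a net half-wave offset.
So the condition for constructive reflection is 2 n t = (m + ½) λ.
Minimum at m = 0: t = λ / (4 n) = 761 / (4 × 1.44) = 132 nm.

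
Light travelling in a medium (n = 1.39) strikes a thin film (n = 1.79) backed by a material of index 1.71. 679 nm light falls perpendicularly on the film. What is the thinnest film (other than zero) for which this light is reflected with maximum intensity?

Ray reflecting at the top interface goes from n = 1.39 toward n = 1.79: a half-wave phase shift.
Ray reflecting at the bottom interface goes from n = 1.79 toward n = 1.71: no phase shift.
Net: one phase inversion between the two reflected rays.
So the condition for constructive reflection is 2 n t = (m + ½) λ.
Minimum at m = 0: t = λ / (4 n) = 679 / (4 × 1.79) = 94.8 nm.

94.8 nm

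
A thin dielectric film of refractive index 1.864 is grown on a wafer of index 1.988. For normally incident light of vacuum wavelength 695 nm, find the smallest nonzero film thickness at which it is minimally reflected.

93.2 nm

Top surface (1.0 → 1.864): reflection off a higher-index medium gives a half-wave phase shift.
At the lower boundary (n = 1.864 to n = 1.988) the reflected ray undergoes a half-wave phase shift.
Net: no relative phase inversion (both shifts match).
For minimum reflection here: 2 n t = (m + ½) λ.
Minimum at m = 0: t = λ / (4 n) = 695 / (4 × 1.864) = 93.2 nm.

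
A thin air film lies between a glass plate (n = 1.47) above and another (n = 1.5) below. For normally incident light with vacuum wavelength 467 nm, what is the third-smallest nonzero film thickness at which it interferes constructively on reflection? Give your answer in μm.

0.584 μm

At the upper boundary (n = 1.47 to n = 1.0) the reflected ray undergoes no phase shift.
At the lower boundary (n = 1.0 to n = 1.5) the reflected ray undergoes a half-wave phase shift.
The two reflections differ by half a wavelength.
With one net inversion, constructive interference in reflection requires 2 n t = (m + ½) λ.
The third-smallest nonzero thickness corresponds to m = 2: t = (m + ½) λ / (2 n) = 2.50 × 467 / (2 × 1.0) = 584 nm.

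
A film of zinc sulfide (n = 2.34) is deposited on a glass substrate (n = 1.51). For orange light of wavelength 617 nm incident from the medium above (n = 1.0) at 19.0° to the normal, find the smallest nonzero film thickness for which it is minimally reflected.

133 nm

Ray reflecting at the top interface goes from n = 1.0 toward n = 2.34: a half-wave phase shift.
Ray reflecting at the bottom interface goes from n = 2.34 toward n = 1.51: no phase shift.
Net: one phase inversion between the two reflected rays.
So the condition for destructive reflection is 2 n t cos θ_r = m λ.
Snell's law: 1.0 sin 19.0° = 2.34 sin θ_r → sin θ_r = 0.139, cos θ_r = 0.990.
Minimum nonzero at m = 1: t = λ / (2 n cos θ_r) = 617 / (2 × 2.34 × 0.990) = 133 nm.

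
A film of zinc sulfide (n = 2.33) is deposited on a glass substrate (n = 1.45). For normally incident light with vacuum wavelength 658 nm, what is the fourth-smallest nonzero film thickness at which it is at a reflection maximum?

Ray reflecting at the top interface goes from n = 1.0 toward n = 2.33: a half-wave phase shift.
Ray reflecting at the bottom interface goes from n = 2.33 toward n = 1.45: no phase shift.
The two reflections differ by half a wavelength.
For maximum reflection here: 2 n t = (m + ½) λ.
The fourth-smallest nonzero thickness corresponds to m = 3: t = (m + ½) λ / (2 n) = 3.50 × 658 / (2 × 2.33) = 494 nm.

494 nm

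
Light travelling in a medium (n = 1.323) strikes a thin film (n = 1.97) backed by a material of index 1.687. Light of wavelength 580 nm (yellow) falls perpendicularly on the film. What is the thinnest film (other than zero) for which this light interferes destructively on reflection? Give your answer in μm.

At the upper boundary (n = 1.323 to n = 1.97) the reflected ray undergoes a half-wave phase shift.
Bottom surface (1.97 → 1.687): reflection off a lower-index medium gives no phase shift.
Exactly one π shift → a net half-wave offset.
So the condition for destructive reflection is 2 n t = m λ.
Minimum nonzero at m = 1: t = λ / (2 n) = 580 / (2 × 1.97) = 147 nm.

0.147 μm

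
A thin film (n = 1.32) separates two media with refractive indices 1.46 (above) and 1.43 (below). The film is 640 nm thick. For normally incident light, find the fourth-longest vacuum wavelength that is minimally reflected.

422 nm

At the upper boundary (n = 1.46 to n = 1.32) the reflected ray undergoes no phase shift.
Ray reflecting at the bottom interface goes from n = 1.32 toward n = 1.43: a half-wave phase shift.
Net: one phase inversion between the two reflected rays.
For minimum reflection here: 2 n t = m λ.
λ = 2 n t / m. The fourth-longest wavelength is m = 4: λ = 2 × 1.32 × 640 / 4.00 = 422 nm.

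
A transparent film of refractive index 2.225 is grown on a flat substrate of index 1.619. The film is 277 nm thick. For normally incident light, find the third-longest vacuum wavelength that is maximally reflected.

Top surface (1.0 → 2.225): reflection off a higher-index medium gives a half-wave phase shift.
Ray reflecting at the bottom interface goes from n = 2.225 toward n = 1.619: no phase shift.
Exactly one π shift → a net half-wave offset.
So the condition for constructive reflection is 2 n t = (m + ½) λ.
λ = 2 n t / (m + ½). The third-longest wavelength is m = 2: λ = 2 × 2.225 × 277 / 2.50 = 493 nm.

493 nm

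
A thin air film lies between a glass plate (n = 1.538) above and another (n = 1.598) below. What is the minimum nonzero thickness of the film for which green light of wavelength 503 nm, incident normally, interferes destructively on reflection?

At the upper boundary (n = 1.538 to n = 1.0) the reflected ray undergoes no phase shift.
Ray reflecting at the bottom interface goes from n = 1.0 toward n = 1.598: a half-wave phase shift.
Exactly one π shift → a net half-wave offset.
So the condition for destructive reflection is 2 n t = m λ.
Minimum nonzero at m = 1: t = λ / (2 n) = 503 / (2 × 1.0) = 252 nm.

252 nm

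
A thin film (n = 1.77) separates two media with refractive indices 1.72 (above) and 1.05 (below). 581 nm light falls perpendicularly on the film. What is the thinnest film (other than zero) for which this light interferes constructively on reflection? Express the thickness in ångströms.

821 Å

Ray reflecting at the top interface goes from n = 1.72 toward n = 1.77: a half-wave phase shift.
Bottom surface (1.77 → 1.05): reflection off a lower-index medium gives no phase shift.
Net: one phase inversion between the two reflected rays.
With one net inversion, constructive interference in reflection requires 2 n t = (m + ½) λ.
Minimum at m = 0: t = λ / (4 n) = 581 / (4 × 1.77) = 82.1 nm.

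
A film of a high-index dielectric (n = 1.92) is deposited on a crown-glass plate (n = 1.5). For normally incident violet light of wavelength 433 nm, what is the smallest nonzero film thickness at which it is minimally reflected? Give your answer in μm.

Ray reflecting at the top interface goes from n = 1.0 toward n = 1.92: a half-wave phase shift.
Ray reflecting at the bottom interface goes from n = 1.92 toward n = 1.5: no phase shift.
The two reflections differ by half a wavelength.
With one net inversion, destructive interference in reflection requires 2 n t = m λ.
The smallest nonzero thickness corresponds to m = 1: t = m λ / (2 n) = 1.00 × 433 / (2 × 1.92) = 113 nm.

0.113 μm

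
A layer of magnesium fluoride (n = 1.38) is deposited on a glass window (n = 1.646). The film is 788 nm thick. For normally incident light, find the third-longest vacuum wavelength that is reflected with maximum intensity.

725 nm

Top surface (1.0 → 1.38): reflection off a higher-index medium gives a half-wave phase shift.
At the lower boundary (n = 1.38 to n = 1.646) the reflected ray undergoes a half-wave phase shift.
The two reflections carry the same phase change, so no net offset.
So the condition for constructive reflection is 2 n t = m λ.
λ = 2 n t / m. The third-longest wavelength is m = 3: λ = 2 × 1.38 × 788 / 3.00 = 725 nm.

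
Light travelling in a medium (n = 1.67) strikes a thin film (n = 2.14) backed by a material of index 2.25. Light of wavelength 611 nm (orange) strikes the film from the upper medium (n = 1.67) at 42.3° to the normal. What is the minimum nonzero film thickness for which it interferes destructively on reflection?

83.9 nm

Top surface (1.67 → 2.14): reflection off a higher-index medium gives a half-wave phase shift.
Ray reflecting at the bottom interface goes from n = 2.14 toward n = 2.25: a half-wave phase shift.
Net: no relative phase inversion (both shifts match).
For weak reflection here: 2 n t cos θ_r = (m + ½) λ.
Snell's law: 1.67 sin 42.3° = 2.14 sin θ_r → sin θ_r = 0.525, cos θ_r = 0.851.
Minimum at m = 0: t = λ / (4 n cos θ_r) = 611 / (4 × 2.14 × 0.851) = 83.9 nm.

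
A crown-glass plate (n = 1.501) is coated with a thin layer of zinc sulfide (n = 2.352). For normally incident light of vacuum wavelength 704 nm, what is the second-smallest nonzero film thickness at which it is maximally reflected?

224 nm

Top surface (1.0 → 2.352): reflection off a higher-index medium gives a half-wave phase shift.
Ray reflecting at the bottom interface goes from n = 2.352 toward n = 1.501: no phase shift.
Net: one phase inversion between the two reflected rays.
So the condition for constructive reflection is 2 n t = (m + ½) λ.
The second-smallest nonzero thickness corresponds to m = 1: t = (m + ½) λ / (2 n) = 1.50 × 704 / (2 × 2.352) = 224 nm.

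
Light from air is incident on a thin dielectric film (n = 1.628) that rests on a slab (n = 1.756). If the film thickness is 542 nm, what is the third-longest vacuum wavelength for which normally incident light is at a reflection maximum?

Top surface (1.0 → 1.628): reflection off a higher-index medium gives a half-wave phase shift.
Bottom surface (1.628 → 1.756): reflection off a higher-index medium gives a half-wave phase shift.
Zero or two π shifts → no net half-wave offset.
So the condition for constructive reflection is 2 n t = m λ.
λ = 2 n t / m. The third-longest wavelength is m = 3: λ = 2 × 1.628 × 542 / 3.00 = 588 nm.

588 nm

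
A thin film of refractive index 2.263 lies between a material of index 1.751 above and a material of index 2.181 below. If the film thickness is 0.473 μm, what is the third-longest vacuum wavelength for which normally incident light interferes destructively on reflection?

Ray reflecting at the top interface goes from n = 1.751 toward n = 2.263: a half-wave phase shift.
Bottom surface (2.263 → 2.181): reflection off a lower-index medium gives no phase shift.
Exactly one π shift → a net half-wave offset.
With one net inversion, destructive interference in reflection requires 2 n t = m λ.
λ = 2 n t / m. The third-longest wavelength is m = 3: λ = 2 × 2.263 × 473 / 3.00 = 714 nm.

714 nm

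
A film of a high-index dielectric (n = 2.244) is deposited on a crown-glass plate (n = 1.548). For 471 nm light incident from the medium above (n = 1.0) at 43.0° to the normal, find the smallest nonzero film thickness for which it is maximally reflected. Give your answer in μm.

Top surface (1.0 → 2.244): reflection off a higher-index medium gives a half-wave phase shift.
Ray reflecting at the bottom interface goes from n = 2.244 toward n = 1.548: no phase shift.
Net: one phase inversion between the two reflected rays.
With one net inversion, constructive interference in reflection requires 2 n t cos θ_r = (m + ½) λ.
Snell's law: 1.0 sin 43.0° = 2.244 sin θ_r → sin θ_r = 0.304, cos θ_r = 0.953.
Minimum at m = 0: t = λ / (4 n cos θ_r) = 471 / (4 × 2.244 × 0.953) = 55.1 nm.

0.0551 μm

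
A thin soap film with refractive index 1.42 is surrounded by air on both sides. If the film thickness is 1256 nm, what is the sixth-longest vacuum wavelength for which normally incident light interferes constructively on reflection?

649 nm

Top surface (1.0 → 1.42): reflection off a higher-index medium gives a half-wave phase shift.
Ray reflecting at the bottom interface goes from n = 1.42 toward n = 1.0: no phase shift.
The two reflections differ by half a wavelength.
For maximum reflection here: 2 n t = (m + ½) λ.
λ = 2 n t / (m + ½). The sixth-longest wavelength is m = 5: λ = 2 × 1.42 × 1256 / 5.50 = 649 nm.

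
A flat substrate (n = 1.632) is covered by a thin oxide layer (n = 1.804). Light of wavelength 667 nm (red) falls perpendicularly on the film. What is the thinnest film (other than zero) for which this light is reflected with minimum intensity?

At the upper boundary (n = 1.0 to n = 1.804) the reflected ray undergoes a half-wave phase shift.
At the lower boundary (n = 1.804 to n = 1.632) the reflected ray undergoes no phase shift.
Net: one phase inversion between the two reflected rays.
So the condition for destructive reflection is 2 n t = m λ.
Minimum nonzero at m = 1: t = λ / (2 n) = 667 / (2 × 1.804) = 185 nm.

185 nm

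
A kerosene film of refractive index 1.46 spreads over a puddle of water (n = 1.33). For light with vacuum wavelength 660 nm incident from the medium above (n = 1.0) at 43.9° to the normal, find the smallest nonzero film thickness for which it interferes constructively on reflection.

At the upper boundary (n = 1.0 to n = 1.46) the reflected ray undergoes a half-wave phase shift.
At the lower boundary (n = 1.46 to n = 1.33) the reflected ray undergoes no phase shift.
Net: one phase inversion between the two reflected rays.
With one net inversion, constructive interference in reflection requires 2 n t cos θ_r = (m + ½) λ.
Snell's law: 1.0 sin 43.9° = 1.46 sin θ_r → sin θ_r = 0.475, cos θ_r = 0.880.
Minimum at m = 0: t = λ / (4 n cos θ_r) = 660 / (4 × 1.46 × 0.880) = 128 nm.

128 nm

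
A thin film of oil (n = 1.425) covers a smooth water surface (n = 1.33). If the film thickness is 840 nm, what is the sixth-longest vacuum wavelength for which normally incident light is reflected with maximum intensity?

435 nm

Top surface (1.0 → 1.425): reflection off a higher-index medium gives a half-wave phase shift.
Ray reflecting at the bottom interface goes from n = 1.425 toward n = 1.33: no phase shift.
Exactly one π shift → a net half-wave offset.
With one net inversion, constructive interference in reflection requires 2 n t = (m + ½) λ.
λ = 2 n t / (m + ½). The sixth-longest wavelength is m = 5: λ = 2 × 1.425 × 840 / 5.50 = 435 nm.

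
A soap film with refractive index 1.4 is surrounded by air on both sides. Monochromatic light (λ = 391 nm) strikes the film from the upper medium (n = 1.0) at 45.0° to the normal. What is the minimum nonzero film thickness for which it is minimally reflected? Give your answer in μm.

0.162 μm

At the upper boundary (n = 1.0 to n = 1.4) the reflected ray undergoes a half-wave phase shift.
Ray reflecting at the bottom interface goes from n = 1.4 toward n = 1.0: no phase shift.
The two reflections differ by half a wavelength.
So the condition for destructive reflection is 2 n t cos θ_r = m λ.
Snell's law: 1.0 sin 45.0° = 1.4 sin θ_r → sin θ_r = 0.505, cos θ_r = 0.863.
Minimum nonzero at m = 1: t = λ / (2 n cos θ_r) = 391 / (2 × 1.4 × 0.863) = 162 nm.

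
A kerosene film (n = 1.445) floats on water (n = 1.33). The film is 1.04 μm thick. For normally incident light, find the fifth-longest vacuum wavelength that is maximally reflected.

668 nm

At the upper boundary (n = 1.0 to n = 1.445) the reflected ray undergoes a half-wave phase shift.
Bottom surface (1.445 → 1.33): reflection off a lower-index medium gives no phase shift.
The two reflections differ by half a wavelength.
So the condition for constructive reflection is 2 n t = (m + ½) λ.
λ = 2 n t / (m + ½). The fifth-longest wavelength is m = 4: λ = 2 × 1.445 × 1040 / 4.50 = 668 nm.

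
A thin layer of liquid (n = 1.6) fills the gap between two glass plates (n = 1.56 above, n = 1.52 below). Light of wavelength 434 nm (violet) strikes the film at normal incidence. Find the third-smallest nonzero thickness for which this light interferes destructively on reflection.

407 nm

Top surface (1.56 → 1.6): reflection off a higher-index medium gives a half-wave phase shift.
At the lower boundary (n = 1.6 to n = 1.52) the reflected ray undergoes no phase shift.
Net: one phase inversion between the two reflected rays.
With one net inversion, destructive interference in reflection requires 2 n t = m λ.
The third-smallest nonzero thickness corresponds to m = 3: t = m λ / (2 n) = 3.00 × 434 / (2 × 1.6) = 407 nm.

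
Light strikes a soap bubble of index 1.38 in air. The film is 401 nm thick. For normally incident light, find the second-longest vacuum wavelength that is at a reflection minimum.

553 nm

Top surface (1.0 → 1.38): reflection off a higher-index medium gives a half-wave phase shift.
Bottom surface (1.38 → 1.0): reflection off a lower-index medium gives no phase shift.
Exactly one π shift → a net half-wave offset.
So the condition for destructive reflection is 2 n t = m λ.
λ = 2 n t / m. The second-longest wavelength is m = 2: λ = 2 × 1.38 × 401 / 2.00 = 553 nm.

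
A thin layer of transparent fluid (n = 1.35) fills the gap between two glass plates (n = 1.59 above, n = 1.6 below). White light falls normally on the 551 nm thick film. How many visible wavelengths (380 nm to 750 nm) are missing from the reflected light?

Top surface (1.59 → 1.35): reflection off a lower-index medium gives no phase shift.
Ray reflecting at the bottom interface goes from n = 1.35 toward n = 1.6: a half-wave phase shift.
Exactly one π shift → a net half-wave offset.
For dark reflection here: 2 n t = m λ.
λ = 2 n t / m = 1488 / m nm.
m=1: 1488 nm (IR); m=2: 744 nm (visible); m=3: 496 nm (visible); m=4: 372 nm (UV).

2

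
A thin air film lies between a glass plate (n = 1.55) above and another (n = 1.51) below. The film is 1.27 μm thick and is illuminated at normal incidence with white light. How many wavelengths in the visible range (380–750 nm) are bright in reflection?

4

At the upper boundary (n = 1.55 to n = 1.0) the reflected ray undergoes no phase shift.
Bottom surface (1.0 → 1.51): reflection off a higher-index medium gives a half-wave phase shift.
Net: one phase inversion between the two reflected rays.
For maximum reflection here: 2 n t = (m + ½) λ.
λ = 2 n t / (m + ½) = 2540 / (m + ½) nm.
m=2: 1016 nm (IR); m=3: 726 nm (visible); m=4: 564 nm (visible); m=5: 462 nm (visible); m=6: 391 nm (visible); m=7: 339 nm (UV).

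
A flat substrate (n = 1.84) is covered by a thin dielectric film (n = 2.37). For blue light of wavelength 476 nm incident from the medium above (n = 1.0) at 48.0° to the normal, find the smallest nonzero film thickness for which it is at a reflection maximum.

52.9 nm

At the upper boundary (n = 1.0 to n = 2.37) the reflected ray undergoes a half-wave phase shift.
At the lower boundary (n = 2.37 to n = 1.84) the reflected ray undergoes no phase shift.
Net: one phase inversion between the two reflected rays.
With one net inversion, constructive interference in reflection requires 2 n t cos θ_r = (m + ½) λ.
Snell's law: 1.0 sin 48.0° = 2.37 sin θ_r → sin θ_r = 0.314, cos θ_r = 0.950.
Minimum at m = 0: t = λ / (4 n cos θ_r) = 476 / (4 × 2.37 × 0.950) = 52.9 nm.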